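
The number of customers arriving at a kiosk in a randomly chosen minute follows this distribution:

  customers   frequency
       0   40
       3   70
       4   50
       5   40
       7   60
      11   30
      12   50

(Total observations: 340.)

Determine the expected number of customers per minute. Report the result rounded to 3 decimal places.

Total = 340, so P(customers=0) = 40/340, etc.
E[X] = (2/17)·0 + (7/34)·3 + (5/34)·4 + (2/17)·5 + (3/17)·7 + (3/34)·11 + (5/34)·12
     = 98/17 ≈ 5.765

5.765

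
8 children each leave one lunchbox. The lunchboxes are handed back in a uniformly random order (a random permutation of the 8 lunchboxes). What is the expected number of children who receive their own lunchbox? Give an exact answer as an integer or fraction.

Let Xᵢ = 1 if person i gets their own lunchbox. For each i, P(Xᵢ=1) = 1/8.
By linearity of expectation, E[X₁+…+X_8] = 8·(1/8) = 1.

1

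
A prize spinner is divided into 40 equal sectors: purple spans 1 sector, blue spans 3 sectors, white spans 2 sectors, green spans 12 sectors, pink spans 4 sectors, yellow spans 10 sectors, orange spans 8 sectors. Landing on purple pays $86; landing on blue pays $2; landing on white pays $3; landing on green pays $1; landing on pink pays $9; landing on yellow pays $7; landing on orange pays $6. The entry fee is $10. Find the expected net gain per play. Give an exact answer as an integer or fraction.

-17/5 dollars

E[payout] = (1/40)·86 + (3/40)·2 + (2/40)·3 + (12/40)·1 + (4/40)·9 + (10/40)·7 + (8/40)·6 = 33/5
Expected profit = 33/5 − 10 = -17/5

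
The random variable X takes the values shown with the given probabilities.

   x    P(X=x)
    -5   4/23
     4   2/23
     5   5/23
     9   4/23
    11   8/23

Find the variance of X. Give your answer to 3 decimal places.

E[X] = (4/23)·(-5) + (2/23)·4 + (5/23)·5 + (4/23)·9 + (8/23)·11 = 137/23
E[X²] = (4/23)·25 + (2/23)·16 + (5/23)·25 + (4/23)·81 + (8/23)·121 = 1549/23
Var(X) = 1549/23 − (137/23)² = 16858/529 ≈ 31.868

31.868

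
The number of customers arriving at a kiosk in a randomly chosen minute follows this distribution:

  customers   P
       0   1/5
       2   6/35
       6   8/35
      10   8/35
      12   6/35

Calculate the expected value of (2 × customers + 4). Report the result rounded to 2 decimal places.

16.11

E[2x+4] = (1/5)·4 + (6/35)·8 + (8/35)·16 + (8/35)·24 + (6/35)·28
     = 564/35 ≈ 16.11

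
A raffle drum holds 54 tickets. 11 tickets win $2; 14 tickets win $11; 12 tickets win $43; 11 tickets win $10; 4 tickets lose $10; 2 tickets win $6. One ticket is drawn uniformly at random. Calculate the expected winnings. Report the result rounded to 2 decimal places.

$14.33

E[payout] = (11/54)·2 + (14/54)·11 + (12/54)·43 + (11/54)·10 + (4/54)·(-10) + (2/54)·6 = 43/3
≈ $14.33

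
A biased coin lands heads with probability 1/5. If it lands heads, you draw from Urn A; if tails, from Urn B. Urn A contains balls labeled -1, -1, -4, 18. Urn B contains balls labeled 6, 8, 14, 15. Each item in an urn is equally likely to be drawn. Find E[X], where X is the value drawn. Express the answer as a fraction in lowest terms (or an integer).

E[X | Urn A] = (-1 − 1 − 4 + 18)/4 = 3
E[X | Urn B] = (6 + 8 + 14 + 15)/4 = 43/4
E[X] = (1/5)·3 + (4/5)·43/4 = 46/5

46/5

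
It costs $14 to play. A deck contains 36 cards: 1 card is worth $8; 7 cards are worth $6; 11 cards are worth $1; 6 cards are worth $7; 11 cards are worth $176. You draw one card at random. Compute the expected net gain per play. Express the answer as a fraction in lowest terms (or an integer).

E[payout] = (1/36)·8 + (7/36)·6 + (11/36)·1 + (6/36)·7 + (11/36)·176 = 2039/36
Expected profit = 2039/36 − 14 = 1535/36

1535/36 dollars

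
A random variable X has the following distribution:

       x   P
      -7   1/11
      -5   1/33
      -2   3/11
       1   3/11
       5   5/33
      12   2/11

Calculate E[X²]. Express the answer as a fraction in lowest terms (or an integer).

402/11

E[X²] = (1/11)·49 + (1/33)·25 + (3/11)·4 + (3/11)·1 + (5/33)·25 + (2/11)·144
     = 402/11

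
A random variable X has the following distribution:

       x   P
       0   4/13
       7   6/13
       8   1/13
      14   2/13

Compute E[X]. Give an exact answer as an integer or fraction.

6

E[X] = (4/13)·0 + (6/13)·7 + (1/13)·8 + (2/13)·14
     = 6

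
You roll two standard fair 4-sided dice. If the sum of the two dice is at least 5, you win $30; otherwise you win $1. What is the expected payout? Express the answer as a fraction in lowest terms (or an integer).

E[payout] = (3/8)·1 + (5/8)·30 = 153/8

153/8 dollars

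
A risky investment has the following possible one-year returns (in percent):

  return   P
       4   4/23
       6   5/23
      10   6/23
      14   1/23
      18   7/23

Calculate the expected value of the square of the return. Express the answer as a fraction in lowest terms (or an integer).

3308/23

E[X²] = (4/23)·16 + (5/23)·36 + (6/23)·100 + (1/23)·196 + (7/23)·324
     = 3308/23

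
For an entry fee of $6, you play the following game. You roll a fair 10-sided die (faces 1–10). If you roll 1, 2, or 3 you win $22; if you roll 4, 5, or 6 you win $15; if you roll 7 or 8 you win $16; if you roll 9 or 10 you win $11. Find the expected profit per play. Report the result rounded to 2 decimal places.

$10.50

E[payout] = (1/5)·11 + (3/10)·15 + (1/5)·16 + (3/10)·22 = 33/2
Expected profit = 33/2 − 6 = 21/2 ≈ $10.50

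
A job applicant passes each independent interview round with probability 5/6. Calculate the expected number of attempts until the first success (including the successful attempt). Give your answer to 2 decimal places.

For a geometric distribution, E[trials] = 1/p = 1/(5/6) = 6/5.
≈ 1.20

1.20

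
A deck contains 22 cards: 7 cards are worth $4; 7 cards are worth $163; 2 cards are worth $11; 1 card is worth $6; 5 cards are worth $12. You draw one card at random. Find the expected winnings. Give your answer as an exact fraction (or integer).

E[payout] = (7/22)·4 + (7/22)·163 + (2/22)·11 + (1/22)·6 + (5/22)·12 = 1257/22

1257/22 dollars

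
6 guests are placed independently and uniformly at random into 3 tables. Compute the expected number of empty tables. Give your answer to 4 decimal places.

0.2634

Let Xⱼ=1 if table j is empty. P(Xⱼ=1) = ((3-1)/3)^6 = 64/729.
By linearity, E[#empty] = 3·64/729 = 64/243.
≈ 0.2634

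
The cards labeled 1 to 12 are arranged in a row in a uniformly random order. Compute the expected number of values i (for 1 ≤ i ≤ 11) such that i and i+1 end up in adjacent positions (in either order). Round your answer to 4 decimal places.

1.8333

For each i ∈ {1,…,11}, let Xᵢ = 1 if i and i+1 are adjacent. P(Xᵢ=1) = 2·(12−1)!/12! = 2/12.
By linearity, E[ΣXᵢ] = (11)·(2/12) = 11/6.
≈ 1.8333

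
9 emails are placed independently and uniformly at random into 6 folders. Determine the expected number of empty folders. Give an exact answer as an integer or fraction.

Let Xⱼ=1 if folder j is empty. P(Xⱼ=1) = ((6-1)/6)^9 = 1953125/10077696.
By linearity, E[#empty] = 6·1953125/10077696 = 1953125/1679616.

1953125/1679616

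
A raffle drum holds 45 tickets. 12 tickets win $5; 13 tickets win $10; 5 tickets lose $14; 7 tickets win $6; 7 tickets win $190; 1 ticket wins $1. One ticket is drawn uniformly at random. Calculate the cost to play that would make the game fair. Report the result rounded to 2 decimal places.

$33.18

E[payout] = (12/45)·5 + (13/45)·10 + (5/45)·(-14) + (7/45)·6 + (7/45)·190 + (1/45)·1 = 1493/45
Fair fee = E[payout] = 1493/45 ≈ $33.18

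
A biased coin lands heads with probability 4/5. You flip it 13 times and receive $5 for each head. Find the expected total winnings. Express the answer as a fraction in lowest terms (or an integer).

E[#heads] = 13·4/5 = 52/5 (linearity over flips).
E[winnings] = 5·52/5 = 52.

$52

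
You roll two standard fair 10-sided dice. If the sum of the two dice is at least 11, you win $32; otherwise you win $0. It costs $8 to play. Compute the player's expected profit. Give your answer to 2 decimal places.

E[payout] = (9/20)·0 + (11/20)·32 = 88/5
Expected profit = 88/5 − 8 = 48/5 ≈ $9.60

$9.60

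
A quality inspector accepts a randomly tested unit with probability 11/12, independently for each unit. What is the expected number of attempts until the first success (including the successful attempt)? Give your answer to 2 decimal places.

1.09

For a geometric distribution, E[trials] = 1/p = 1/(11/12) = 12/11.
≈ 1.09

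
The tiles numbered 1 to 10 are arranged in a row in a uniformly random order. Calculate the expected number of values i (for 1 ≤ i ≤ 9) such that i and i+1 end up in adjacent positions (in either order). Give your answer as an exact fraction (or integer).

For each i ∈ {1,…,9}, let Xᵢ = 1 if i and i+1 are adjacent. P(Xᵢ=1) = 2·(10−1)!/10! = 2/10.
By linearity, E[ΣXᵢ] = (9)·(2/10) = 9/5.

9/5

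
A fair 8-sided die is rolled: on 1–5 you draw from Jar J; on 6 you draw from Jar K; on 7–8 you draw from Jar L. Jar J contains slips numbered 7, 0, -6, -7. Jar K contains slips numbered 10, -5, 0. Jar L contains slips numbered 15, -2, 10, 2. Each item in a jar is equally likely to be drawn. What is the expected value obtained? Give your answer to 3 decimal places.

E[X | Jar J] = (7 + 0 − 6 − 7)/4 = -3/2
E[X | Jar K] = (10 − 5 + 0)/3 = 5/3
E[X | Jar L] = (15 − 2 + 10 + 2)/4 = 25/4
E[X] = (5/8)·(-3/2) + (1/8)·5/3 + (1/4)·25/4 = 5/6 ≈ 0.833

0.833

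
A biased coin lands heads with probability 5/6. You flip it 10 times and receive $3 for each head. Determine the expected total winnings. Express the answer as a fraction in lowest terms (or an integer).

$25

E[#heads] = 10·5/6 = 25/3 (linearity over flips).
E[winnings] = 3·25/3 = 25.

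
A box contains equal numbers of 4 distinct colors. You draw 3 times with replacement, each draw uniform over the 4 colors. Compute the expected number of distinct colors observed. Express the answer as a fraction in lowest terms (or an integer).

37/16

Let Xⱼ=1 if type j appears at least once. P(Xⱼ=1) = 1 − ((4−1)/4)^3 = 37/64.
E[#distinct] = 4·37/64 = 37/16.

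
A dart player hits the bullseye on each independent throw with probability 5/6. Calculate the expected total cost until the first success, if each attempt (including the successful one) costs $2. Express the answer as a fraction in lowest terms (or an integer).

E[#attempts] = 1/p = 6/5; E[cost] = 2·6/5 = 12/5.

12/5 dollars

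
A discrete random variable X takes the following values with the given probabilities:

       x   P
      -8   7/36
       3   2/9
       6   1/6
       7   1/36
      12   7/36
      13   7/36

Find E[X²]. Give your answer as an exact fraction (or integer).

248/3

E[X²] = (7/36)·64 + (2/9)·9 + (1/6)·36 + (1/36)·49 + (7/36)·144 + (7/36)·169
     = 248/3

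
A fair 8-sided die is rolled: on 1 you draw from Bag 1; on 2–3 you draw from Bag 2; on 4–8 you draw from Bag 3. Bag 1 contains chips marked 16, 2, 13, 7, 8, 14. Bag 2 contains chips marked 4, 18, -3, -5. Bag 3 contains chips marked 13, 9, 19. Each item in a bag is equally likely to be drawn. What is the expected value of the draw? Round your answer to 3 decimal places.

E[X | Bag 1] = (16 + 2 + 13 + 7 + 8 + 14)/6 = 10
E[X | Bag 2] = (4 + 18 − 3 − 5)/4 = 7/2
E[X | Bag 3] = (13 + 9 + 19)/3 = 41/3
E[X] = (1/8)·10 + (1/4)·7/2 + (5/8)·41/3 = 32/3 ≈ 10.667

10.667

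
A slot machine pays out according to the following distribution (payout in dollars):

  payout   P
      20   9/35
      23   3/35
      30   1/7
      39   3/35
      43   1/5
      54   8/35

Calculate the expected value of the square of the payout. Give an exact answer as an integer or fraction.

E[X²] = (9/35)·400 + (3/35)·529 + (1/7)·900 + (3/35)·1521 + (1/5)·1849 + (8/35)·2916
     = 50521/35

50521/35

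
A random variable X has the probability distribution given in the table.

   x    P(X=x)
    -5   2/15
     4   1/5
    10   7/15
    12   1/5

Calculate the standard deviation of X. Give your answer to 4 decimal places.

5.4918

E[X] = 36/5, E[X²] = 82
Var(X) = E[X²] − (E[X])² = 82 − 1296/25 = 754/25
SD(X) = √(754/25) ≈ 5.4918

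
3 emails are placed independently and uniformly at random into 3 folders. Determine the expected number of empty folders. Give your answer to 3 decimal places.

Let Xⱼ=1 if folder j is empty. P(Xⱼ=1) = ((3-1)/3)^3 = 8/27.
By linearity, E[#empty] = 3·8/27 = 8/9.
≈ 0.889

0.889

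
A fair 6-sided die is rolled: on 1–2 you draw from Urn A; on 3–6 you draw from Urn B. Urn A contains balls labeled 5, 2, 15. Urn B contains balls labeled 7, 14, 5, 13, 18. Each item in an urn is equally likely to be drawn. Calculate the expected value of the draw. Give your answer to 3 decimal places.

10.044

E[X | Urn A] = (5 + 2 + 15)/3 = 22/3
E[X | Urn B] = (7 + 14 + 5 + 13 + 18)/5 = 57/5
E[X] = (1/3)·22/3 + (2/3)·57/5 = 452/45 ≈ 10.044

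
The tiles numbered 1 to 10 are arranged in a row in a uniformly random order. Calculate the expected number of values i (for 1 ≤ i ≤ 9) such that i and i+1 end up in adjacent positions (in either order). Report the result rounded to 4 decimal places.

For each i ∈ {1,…,9}, let Xᵢ = 1 if i and i+1 are adjacent. P(Xᵢ=1) = 2·(10−1)!/10! = 2/10.
By linearity, E[ΣXᵢ] = (9)·(2/10) = 9/5.
≈ 1.8000

1.8000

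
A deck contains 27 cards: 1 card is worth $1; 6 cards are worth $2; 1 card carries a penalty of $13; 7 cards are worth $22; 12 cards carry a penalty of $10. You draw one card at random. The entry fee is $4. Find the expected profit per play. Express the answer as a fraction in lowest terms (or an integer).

-74/27 dollars

E[payout] = (1/27)·1 + (6/27)·2 + (1/27)·(-13) + (7/27)·22 + (12/27)·(-10) = 34/27
Expected profit = 34/27 − 4 = -74/27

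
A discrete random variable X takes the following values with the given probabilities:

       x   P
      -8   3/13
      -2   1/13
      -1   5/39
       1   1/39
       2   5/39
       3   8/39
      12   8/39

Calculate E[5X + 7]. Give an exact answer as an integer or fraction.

E[5x+7] = (3/13)·(-33) + (1/13)·(-3) + (5/39)·2 + (1/39)·12 + (5/39)·17 + (8/39)·22 + (8/39)·67
     = 171/13

171/13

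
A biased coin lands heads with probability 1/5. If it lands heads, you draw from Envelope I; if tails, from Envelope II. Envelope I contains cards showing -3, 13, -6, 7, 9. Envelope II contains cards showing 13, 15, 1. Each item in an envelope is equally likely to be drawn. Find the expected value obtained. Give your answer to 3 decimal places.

8.533

E[X | Envelope I] = (-3 + 13 − 6 + 7 + 9)/5 = 4
E[X | Envelope II] = (13 + 15 + 1)/3 = 29/3
E[X] = (1/5)·4 + (4/5)·29/3 = 128/15 ≈ 8.533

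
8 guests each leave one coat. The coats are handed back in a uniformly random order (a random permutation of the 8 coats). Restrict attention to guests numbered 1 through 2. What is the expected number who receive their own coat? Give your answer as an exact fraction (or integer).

1/4

Let Xᵢ = 1 if person i gets their own coat. For each i, P(Xᵢ=1) = 1/8.
By linearity of expectation, E[X₁+…+X_2] = 2·(1/8) = 1/4.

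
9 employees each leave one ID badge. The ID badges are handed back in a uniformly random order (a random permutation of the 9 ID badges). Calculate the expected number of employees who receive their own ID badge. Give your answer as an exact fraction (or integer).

1

Let Xᵢ = 1 if person i gets their own ID badge. For each i, P(Xᵢ=1) = 1/9.
By linearity of expectation, E[X₁+…+X_9] = 9·(1/9) = 1.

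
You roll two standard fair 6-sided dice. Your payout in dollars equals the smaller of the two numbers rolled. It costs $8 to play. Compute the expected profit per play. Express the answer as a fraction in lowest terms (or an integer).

Distribution of the smaller of the two numbers rolled: 1 w.p. 11/36, 2 w.p. 1/4, 3 w.p. 7/36, 4 w.p. 5/36, 5 w.p. 1/12, 6 w.p. 1/36
E[payout] = (11/36)·1 + (1/4)·2 + (7/36)·3 + (5/36)·4 + (1/12)·5 + (1/36)·6 = 91/36
Expected profit = 91/36 − 8 = -197/36

-197/36 dollars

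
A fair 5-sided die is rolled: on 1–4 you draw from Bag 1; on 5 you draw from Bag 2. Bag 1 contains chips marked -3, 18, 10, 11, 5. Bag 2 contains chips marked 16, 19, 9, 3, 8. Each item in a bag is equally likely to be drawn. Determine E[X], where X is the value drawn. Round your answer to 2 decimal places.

E[X | Bag 1] = (-3 + 18 + 10 + 11 + 5)/5 = 41/5
E[X | Bag 2] = (16 + 19 + 9 + 3 + 8)/5 = 11
E[X] = (4/5)·41/5 + (1/5)·11 = 219/25 ≈ 8.76

8.76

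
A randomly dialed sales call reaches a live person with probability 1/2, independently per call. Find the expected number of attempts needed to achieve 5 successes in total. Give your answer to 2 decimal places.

10.00

By linearity (sum of 5 independent geometric waits), E[trials] = 5/p = 5/(1/2) = 10.
≈ 10.00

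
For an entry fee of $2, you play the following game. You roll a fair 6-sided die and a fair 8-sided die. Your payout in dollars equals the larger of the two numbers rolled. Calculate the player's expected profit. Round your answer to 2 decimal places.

Distribution of the larger of the two numbers rolled: 1 w.p. 1/48, 2 w.p. 1/16, 3 w.p. 5/48, 4 w.p. 7/48, 5 w.p. 3/16, 6 w.p. 11/48, …
E[payout] = (1/48)·1 + (1/16)·2 + (5/48)·3 + (7/48)·4 + (3/16)·5 + (11/48)·6 + (1/8)·7 + (1/8)·8 = 251/48
Expected profit = 251/48 − 2 = 155/48 ≈ $3.23

$3.23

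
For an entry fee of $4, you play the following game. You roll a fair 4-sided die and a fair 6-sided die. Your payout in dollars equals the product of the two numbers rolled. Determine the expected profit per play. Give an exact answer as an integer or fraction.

19/4 dollars

Distribution of the product of the two numbers rolled: 1 w.p. 1/24, 2 w.p. 1/12, 3 w.p. 1/12, 4 w.p. 1/8, 5 w.p. 1/24, 6 w.p. 1/8, …
E[payout] = (1/24)·1 + (1/12)·2 + (1/12)·3 + (1/8)·4 + (1/24)·5 + (1/8)·6 + (1/12)·8 + (1/24)·9 + (1/24)·10 + (1/8)·12 + (1/24)·15 + (1/24)·16 + (1/24)·18 + (1/24)·20 + (1/24)·24 = 35/4
Expected profit = 35/4 − 4 = 19/4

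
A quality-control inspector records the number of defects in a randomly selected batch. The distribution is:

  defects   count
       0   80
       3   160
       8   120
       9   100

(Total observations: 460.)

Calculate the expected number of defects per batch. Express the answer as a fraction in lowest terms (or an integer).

Total = 460, so P(defects=0) = 80/460, etc.
E[X] = (4/23)·0 + (8/23)·3 + (6/23)·8 + (5/23)·9
     = 117/23

117/23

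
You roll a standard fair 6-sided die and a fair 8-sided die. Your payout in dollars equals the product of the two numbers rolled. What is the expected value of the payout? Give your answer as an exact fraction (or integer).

63/4 dollars

Distribution of the product of the two numbers rolled: 1 w.p. 1/48, 2 w.p. 1/24, 3 w.p. 1/24, 4 w.p. 1/16, 5 w.p. 1/24, 6 w.p. 1/12, …
E[payout] = (1/48)·1 + (1/24)·2 + (1/24)·3 + (1/16)·4 + (1/24)·5 + (1/12)·6 + (1/48)·7 + (1/16)·8 + (1/48)·9 + (1/24)·10 + (1/12)·12 + (1/48)·14 + (1/24)·15 + (1/24)·16 + (1/24)·18 + (1/24)·20 + (1/48)·21 + (1/16)·24 + (1/48)·25 + (1/48)·28 + (1/24)·30 + (1/48)·32 + (1/48)·35 + (1/48)·36 + (1/48)·40 + (1/48)·42 + (1/48)·48 = 63/4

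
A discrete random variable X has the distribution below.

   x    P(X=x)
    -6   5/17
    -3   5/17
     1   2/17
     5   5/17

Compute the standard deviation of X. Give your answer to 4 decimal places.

4.4255

E[X] = -18/17, E[X²] = 352/17
Var(X) = E[X²] − (E[X])² = 352/17 − 324/289 = 5660/289
SD(X) = √(5660/289) ≈ 4.4255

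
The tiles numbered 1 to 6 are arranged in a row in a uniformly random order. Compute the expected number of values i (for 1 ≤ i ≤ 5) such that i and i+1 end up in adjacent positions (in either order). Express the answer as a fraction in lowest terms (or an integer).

5/3

For each i ∈ {1,…,5}, let Xᵢ = 1 if i and i+1 are adjacent. P(Xᵢ=1) = 2·(6−1)!/6! = 2/6.
By linearity, E[ΣXᵢ] = (5)·(2/6) = 5/3.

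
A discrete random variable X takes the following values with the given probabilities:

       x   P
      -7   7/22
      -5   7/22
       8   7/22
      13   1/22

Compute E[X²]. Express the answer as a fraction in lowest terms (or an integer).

E[X²] = (7/22)·49 + (7/22)·25 + (7/22)·64 + (1/22)·169
     = 1135/22

1135/22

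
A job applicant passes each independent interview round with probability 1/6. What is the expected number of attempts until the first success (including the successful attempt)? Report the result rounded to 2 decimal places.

For a geometric distribution, E[trials] = 1/p = 1/(1/6) = 6.
≈ 6.00

6.00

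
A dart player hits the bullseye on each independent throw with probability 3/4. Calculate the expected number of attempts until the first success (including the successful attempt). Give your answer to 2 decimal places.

1.33

For a geometric distribution, E[trials] = 1/p = 1/(3/4) = 4/3.
≈ 1.33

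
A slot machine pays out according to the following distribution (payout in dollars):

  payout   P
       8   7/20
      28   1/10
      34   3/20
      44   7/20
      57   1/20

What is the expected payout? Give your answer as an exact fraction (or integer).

579/20 dollars

E[X] = (7/20)·8 + (1/10)·28 + (3/20)·34 + (7/20)·44 + (1/20)·57
     = 579/20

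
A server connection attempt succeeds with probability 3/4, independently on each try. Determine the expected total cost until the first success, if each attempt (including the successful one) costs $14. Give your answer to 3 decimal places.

$18.667

E[#attempts] = 1/p = 4/3; E[cost] = 14·4/3 = 56/3.
≈ 18.667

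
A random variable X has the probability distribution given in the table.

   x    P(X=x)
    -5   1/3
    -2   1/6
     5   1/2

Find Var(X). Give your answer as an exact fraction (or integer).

85/4

E[X] = (1/3)·(-5) + (1/6)·(-2) + (1/2)·5 = 1/2
E[X²] = (1/3)·25 + (1/6)·4 + (1/2)·25 = 43/2
Var(X) = 43/2 − (1/2)² = 85/4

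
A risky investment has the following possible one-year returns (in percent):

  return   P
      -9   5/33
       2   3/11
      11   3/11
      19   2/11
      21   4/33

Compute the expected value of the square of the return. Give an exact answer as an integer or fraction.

E[X²] = (5/33)·81 + (3/11)·4 + (3/11)·121 + (2/11)·361 + (4/33)·441
     = 1820/11

1820/11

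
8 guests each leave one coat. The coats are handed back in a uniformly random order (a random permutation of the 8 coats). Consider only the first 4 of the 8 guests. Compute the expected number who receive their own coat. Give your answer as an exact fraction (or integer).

1/2

Let Xᵢ = 1 if person i gets their own coat. For each i, P(Xᵢ=1) = 1/8.
By linearity of expectation, E[X₁+…+X_4] = 4·(1/8) = 1/2.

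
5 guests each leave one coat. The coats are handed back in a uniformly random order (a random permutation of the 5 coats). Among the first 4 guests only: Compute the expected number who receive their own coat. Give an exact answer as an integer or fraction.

Let Xᵢ = 1 if person i gets their own coat. For each i, P(Xᵢ=1) = 1/5.
By linearity of expectation, E[X₁+…+X_4] = 4·(1/5) = 4/5.

4/5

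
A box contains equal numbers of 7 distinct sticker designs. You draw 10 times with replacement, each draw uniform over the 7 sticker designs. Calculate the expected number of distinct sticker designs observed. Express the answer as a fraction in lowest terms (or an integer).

222009073/40353607

Let Xⱼ=1 if type j appears at least once. P(Xⱼ=1) = 1 − ((7−1)/7)^10 = 222009073/282475249.
E[#distinct] = 7·222009073/282475249 = 222009073/40353607.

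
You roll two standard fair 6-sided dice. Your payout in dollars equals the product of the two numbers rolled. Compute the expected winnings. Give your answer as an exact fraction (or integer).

Distribution of the product of the two numbers rolled: 1 w.p. 1/36, 2 w.p. 1/18, 3 w.p. 1/18, 4 w.p. 1/12, 5 w.p. 1/18, 6 w.p. 1/9, …
E[payout] = (1/36)·1 + (1/18)·2 + (1/18)·3 + (1/12)·4 + (1/18)·5 + (1/9)·6 + (1/18)·8 + (1/36)·9 + (1/18)·10 + (1/9)·12 + (1/18)·15 + (1/36)·16 + (1/18)·18 + (1/18)·20 + (1/18)·24 + (1/36)·25 + (1/18)·30 + (1/36)·36 = 49/4

49/4 dollars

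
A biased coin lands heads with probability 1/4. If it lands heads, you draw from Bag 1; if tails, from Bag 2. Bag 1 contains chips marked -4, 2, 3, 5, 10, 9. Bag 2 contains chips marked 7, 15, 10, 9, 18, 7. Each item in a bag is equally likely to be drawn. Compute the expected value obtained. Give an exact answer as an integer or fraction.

223/24

E[X | Bag 1] = (-4 + 2 + 3 + 5 + 10 + 9)/6 = 25/6
E[X | Bag 2] = (7 + 15 + 10 + 9 + 18 + 7)/6 = 11
E[X] = (1/4)·25/6 + (3/4)·11 = 223/24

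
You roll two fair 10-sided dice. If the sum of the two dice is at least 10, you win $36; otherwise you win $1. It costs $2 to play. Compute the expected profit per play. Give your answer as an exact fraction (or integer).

107/5 dollars

E[payout] = (9/25)·1 + (16/25)·36 = 117/5
Expected profit = 117/5 − 2 = 107/5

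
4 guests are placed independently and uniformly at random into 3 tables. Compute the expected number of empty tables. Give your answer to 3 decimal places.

Let Xⱼ=1 if table j is empty. P(Xⱼ=1) = ((3-1)/3)^4 = 16/81.
By linearity, E[#empty] = 3·16/81 = 16/27.
≈ 0.593

0.593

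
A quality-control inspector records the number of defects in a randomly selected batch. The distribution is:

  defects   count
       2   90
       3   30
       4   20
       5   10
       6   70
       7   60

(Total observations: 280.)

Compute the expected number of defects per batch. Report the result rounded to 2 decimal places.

Total = 280, so P(defects=2) = 90/280, etc.
E[X] = (9/28)·2 + (3/28)·3 + (1/14)·4 + (1/28)·5 + (1/4)·6 + (3/14)·7
     = 31/7 ≈ 4.43

4.43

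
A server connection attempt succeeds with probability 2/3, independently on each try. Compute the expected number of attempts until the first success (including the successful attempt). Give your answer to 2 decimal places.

For a geometric distribution, E[trials] = 1/p = 1/(2/3) = 3/2.
≈ 1.50

1.50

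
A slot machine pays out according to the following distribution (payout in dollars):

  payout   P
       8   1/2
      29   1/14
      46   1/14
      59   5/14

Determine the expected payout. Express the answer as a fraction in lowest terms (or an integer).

E[X] = (1/2)·8 + (1/14)·29 + (1/14)·46 + (5/14)·59
     = 213/7

213/7 dollars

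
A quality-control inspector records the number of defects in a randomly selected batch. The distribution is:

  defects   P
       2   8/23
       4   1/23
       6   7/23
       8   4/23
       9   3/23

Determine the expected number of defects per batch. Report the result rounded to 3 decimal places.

5.261

E[X] = (8/23)·2 + (1/23)·4 + (7/23)·6 + (4/23)·8 + (3/23)·9
     = 121/23 ≈ 5.261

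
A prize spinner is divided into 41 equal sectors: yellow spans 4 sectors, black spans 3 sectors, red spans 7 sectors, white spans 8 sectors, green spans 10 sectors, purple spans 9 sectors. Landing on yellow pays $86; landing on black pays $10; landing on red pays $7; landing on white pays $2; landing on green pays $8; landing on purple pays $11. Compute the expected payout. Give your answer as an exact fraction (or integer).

618/41 dollars

E[payout] = (4/41)·86 + (3/41)·10 + (7/41)·7 + (8/41)·2 + (10/41)·8 + (9/41)·11 = 618/41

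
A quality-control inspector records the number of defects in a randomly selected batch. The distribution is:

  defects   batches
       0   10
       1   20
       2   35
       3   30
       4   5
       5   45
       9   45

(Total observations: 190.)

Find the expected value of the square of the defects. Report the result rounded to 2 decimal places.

Total = 190, so P(defects=0) = 10/190, etc.
E[X²] = (1/19)·0 + (2/19)·1 + (7/38)·4 + (3/19)·9 + (1/38)·16 + (9/38)·25 + (9/38)·81
     = 528/19 ≈ 27.79

27.79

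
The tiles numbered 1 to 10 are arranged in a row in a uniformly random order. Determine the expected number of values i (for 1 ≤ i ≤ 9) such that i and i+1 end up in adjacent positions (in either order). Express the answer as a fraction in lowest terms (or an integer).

For each i ∈ {1,…,9}, let Xᵢ = 1 if i and i+1 are adjacent. P(Xᵢ=1) = 2·(10−1)!/10! = 2/10.
By linearity, E[ΣXᵢ] = (9)·(2/10) = 9/5.

9/5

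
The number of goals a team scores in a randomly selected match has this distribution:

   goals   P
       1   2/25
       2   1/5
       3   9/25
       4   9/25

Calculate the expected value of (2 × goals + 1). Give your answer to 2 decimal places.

E[2x+1] = (2/25)·3 + (1/5)·5 + (9/25)·7 + (9/25)·9
     = 7 ≈ 7.00

7.00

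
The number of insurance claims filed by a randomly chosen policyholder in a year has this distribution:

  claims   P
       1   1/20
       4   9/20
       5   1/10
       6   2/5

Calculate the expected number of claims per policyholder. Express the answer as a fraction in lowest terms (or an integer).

19/4

E[X] = (1/20)·1 + (9/20)·4 + (1/10)·5 + (2/5)·6
     = 19/4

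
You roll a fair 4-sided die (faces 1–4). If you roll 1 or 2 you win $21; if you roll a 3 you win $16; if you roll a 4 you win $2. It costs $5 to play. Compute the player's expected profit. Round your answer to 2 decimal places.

$10.00

E[payout] = (1/4)·2 + (1/4)·16 + (1/2)·21 = 15
Expected profit = 15 − 5 = 10 ≈ $10.00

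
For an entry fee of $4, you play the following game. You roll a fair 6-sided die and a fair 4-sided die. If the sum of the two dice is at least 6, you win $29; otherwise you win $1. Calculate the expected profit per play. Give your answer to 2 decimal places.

$13.33

E[payout] = (5/12)·1 + (7/12)·29 = 52/3
Expected profit = 52/3 − 4 = 40/3 ≈ $13.33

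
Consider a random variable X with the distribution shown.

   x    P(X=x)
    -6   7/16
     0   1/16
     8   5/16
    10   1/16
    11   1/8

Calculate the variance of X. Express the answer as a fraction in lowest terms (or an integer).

3431/64

E[X] = (7/16)·(-6) + (1/16)·0 + (5/16)·8 + (1/16)·10 + (1/8)·11 = 15/8
E[X²] = (7/16)·36 + (1/16)·0 + (5/16)·64 + (1/16)·100 + (1/8)·121 = 457/8
Var(X) = 457/8 − (15/8)² = 3431/64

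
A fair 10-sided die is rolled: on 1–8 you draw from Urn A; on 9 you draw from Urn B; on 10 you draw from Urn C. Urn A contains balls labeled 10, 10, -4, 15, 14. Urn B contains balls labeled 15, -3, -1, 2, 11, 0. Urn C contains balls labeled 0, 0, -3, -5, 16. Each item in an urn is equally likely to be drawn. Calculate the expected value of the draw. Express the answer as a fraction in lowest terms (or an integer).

E[X | Urn A] = (10 + 10 − 4 + 15 + 14)/5 = 9
E[X | Urn B] = (15 − 3 − 1 + 2 + 11 + 0)/6 = 4
E[X | Urn C] = (0 + 0 − 3 − 5 + 16)/5 = 8/5
E[X] = (4/5)·9 + (1/10)·4 + (1/10)·8/5 = 194/25

194/25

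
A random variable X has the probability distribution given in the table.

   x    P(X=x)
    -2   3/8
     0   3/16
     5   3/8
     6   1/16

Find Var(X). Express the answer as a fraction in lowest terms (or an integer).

87/8

E[X] = (3/8)·(-2) + (3/16)·0 + (3/8)·5 + (1/16)·6 = 3/2
E[X²] = (3/8)·4 + (3/16)·0 + (3/8)·25 + (1/16)·36 = 105/8
Var(X) = 105/8 − (3/2)² = 87/8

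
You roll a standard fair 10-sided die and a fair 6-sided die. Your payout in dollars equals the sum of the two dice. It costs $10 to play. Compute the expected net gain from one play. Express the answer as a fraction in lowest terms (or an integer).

-$1

Distribution of the sum of the two dice: 2 w.p. 1/60, 3 w.p. 1/30, 4 w.p. 1/20, 5 w.p. 1/15, 6 w.p. 1/12, 7 w.p. 1/10, …
E[payout] = (1/60)·2 + (1/30)·3 + (1/20)·4 + (1/15)·5 + (1/12)·6 + (1/10)·7 + (1/10)·8 + (1/10)·9 + (1/10)·10 + (1/10)·11 + (1/12)·12 + (1/15)·13 + (1/20)·14 + (1/30)·15 + (1/60)·16 = 9
Expected profit = 9 − 10 = -1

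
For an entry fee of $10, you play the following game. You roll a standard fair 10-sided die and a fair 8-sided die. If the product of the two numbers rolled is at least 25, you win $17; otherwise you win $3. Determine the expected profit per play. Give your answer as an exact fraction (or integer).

-7/5 dollars

E[payout] = (3/5)·3 + (2/5)·17 = 43/5
Expected profit = 43/5 − 10 = -7/5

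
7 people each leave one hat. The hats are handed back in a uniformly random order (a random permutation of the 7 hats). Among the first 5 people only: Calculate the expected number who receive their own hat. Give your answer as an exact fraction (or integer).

5/7

Let Xᵢ = 1 if person i gets their own hat. For each i, P(Xᵢ=1) = 1/7.
By linearity of expectation, E[X₁+…+X_5] = 5·(1/7) = 5/7.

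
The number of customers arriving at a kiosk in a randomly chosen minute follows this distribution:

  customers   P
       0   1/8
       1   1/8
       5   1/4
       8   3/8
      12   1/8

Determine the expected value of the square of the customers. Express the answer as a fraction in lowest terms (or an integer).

E[X²] = (1/8)·0 + (1/8)·1 + (1/4)·25 + (3/8)·64 + (1/8)·144
     = 387/8

387/8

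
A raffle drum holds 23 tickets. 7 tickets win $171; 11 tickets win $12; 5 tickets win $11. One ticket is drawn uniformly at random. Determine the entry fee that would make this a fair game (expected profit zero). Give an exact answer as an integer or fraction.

E[payout] = (7/23)·171 + (11/23)·12 + (5/23)·11 = 1384/23
Fair fee = E[payout] = 1384/23

1384/23 dollars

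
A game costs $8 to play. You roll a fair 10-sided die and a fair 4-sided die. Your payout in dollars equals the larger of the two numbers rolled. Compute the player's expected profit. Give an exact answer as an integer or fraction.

-9/4 dollars

Distribution of the larger of the two numbers rolled: 1 w.p. 1/40, 2 w.p. 3/40, 3 w.p. 1/8, 4 w.p. 7/40, 5 w.p. 1/10, 6 w.p. 1/10, …
E[payout] = (1/40)·1 + (3/40)·2 + (1/8)·3 + (7/40)·4 + (1/10)·5 + (1/10)·6 + (1/10)·7 + (1/10)·8 + (1/10)·9 + (1/10)·10 = 23/4
Expected profit = 23/4 − 8 = -9/4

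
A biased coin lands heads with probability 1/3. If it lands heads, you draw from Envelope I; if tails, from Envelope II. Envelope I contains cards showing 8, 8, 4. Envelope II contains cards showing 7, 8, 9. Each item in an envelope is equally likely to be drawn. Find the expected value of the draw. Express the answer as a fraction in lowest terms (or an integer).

E[X | Envelope I] = (8 + 8 + 4)/3 = 20/3
E[X | Envelope II] = (7 + 8 + 9)/3 = 8
E[X] = (1/3)·20/3 + (2/3)·8 = 68/9

68/9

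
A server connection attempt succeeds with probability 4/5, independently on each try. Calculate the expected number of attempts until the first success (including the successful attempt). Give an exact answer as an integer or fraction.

For a geometric distribution, E[trials] = 1/p = 1/(4/5) = 5/4.

5/4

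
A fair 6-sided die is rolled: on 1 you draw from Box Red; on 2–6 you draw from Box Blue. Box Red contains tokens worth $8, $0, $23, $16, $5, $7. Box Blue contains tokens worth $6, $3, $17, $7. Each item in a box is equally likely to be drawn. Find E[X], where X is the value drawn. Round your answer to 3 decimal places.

E[X | Box Red] = (8 + 0 + 23 + 16 + 5 + 7)/6 = 59/6
E[X | Box Blue] = (6 + 3 + 17 + 7)/4 = 33/4
E[X] = (1/6)·59/6 + (5/6)·33/4 = 613/72 ≈ 8.514

$8.514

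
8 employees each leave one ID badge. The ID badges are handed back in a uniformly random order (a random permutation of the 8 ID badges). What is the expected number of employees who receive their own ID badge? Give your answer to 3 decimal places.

1.000

Let Xᵢ = 1 if person i gets their own ID badge. For each i, P(Xᵢ=1) = 1/8.
By linearity of expectation, E[X₁+…+X_8] = 8·(1/8) = 1.
≈ 1.000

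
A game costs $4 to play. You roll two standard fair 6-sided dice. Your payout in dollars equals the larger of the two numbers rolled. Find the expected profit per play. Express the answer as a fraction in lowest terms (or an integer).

17/36 dollars

Distribution of the larger of the two numbers rolled: 1 w.p. 1/36, 2 w.p. 1/12, 3 w.p. 5/36, 4 w.p. 7/36, 5 w.p. 1/4, 6 w.p. 11/36
E[payout] = (1/36)·1 + (1/12)·2 + (5/36)·3 + (7/36)·4 + (1/4)·5 + (11/36)·6 = 161/36
Expected profit = 161/36 − 4 = 17/36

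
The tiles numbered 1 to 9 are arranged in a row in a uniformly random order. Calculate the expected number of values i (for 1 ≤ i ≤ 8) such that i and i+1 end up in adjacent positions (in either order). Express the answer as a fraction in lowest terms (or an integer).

For each i ∈ {1,…,8}, let Xᵢ = 1 if i and i+1 are adjacent. P(Xᵢ=1) = 2·(9−1)!/9! = 2/9.
By linearity, E[ΣXᵢ] = (8)·(2/9) = 16/9.

16/9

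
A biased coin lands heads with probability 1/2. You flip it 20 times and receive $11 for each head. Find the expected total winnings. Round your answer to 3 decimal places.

E[#heads] = 20·1/2 = 10 (linearity over flips).
E[winnings] = 11·10 = 110.
≈ 110.000

$110.000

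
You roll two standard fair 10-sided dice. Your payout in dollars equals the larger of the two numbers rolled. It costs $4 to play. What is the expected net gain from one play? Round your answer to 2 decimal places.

$3.15

Distribution of the larger of the two numbers rolled: 1 w.p. 1/100, 2 w.p. 3/100, 3 w.p. 1/20, 4 w.p. 7/100, 5 w.p. 9/100, 6 w.p. 11/100, …
E[payout] = (1/100)·1 + (3/100)·2 + (1/20)·3 + (7/100)·4 + (9/100)·5 + (11/100)·6 + (13/100)·7 + (3/20)·8 + (17/100)·9 + (19/100)·10 = 143/20
Expected profit = 143/20 − 4 = 63/20 ≈ $3.15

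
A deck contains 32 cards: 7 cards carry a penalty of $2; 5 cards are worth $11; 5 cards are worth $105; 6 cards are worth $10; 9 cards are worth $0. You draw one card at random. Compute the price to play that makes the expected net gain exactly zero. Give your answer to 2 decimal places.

E[payout] = (7/32)·(-2) + (5/32)·11 + (5/32)·105 + (6/32)·10 + (9/32)·0 = 313/16
Fair fee = E[payout] = 313/16 ≈ $19.56

$19.56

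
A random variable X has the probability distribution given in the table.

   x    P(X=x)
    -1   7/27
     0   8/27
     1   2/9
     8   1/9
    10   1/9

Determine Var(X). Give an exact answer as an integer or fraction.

10826/729

E[X] = (7/27)·(-1) + (8/27)·0 + (2/9)·1 + (1/9)·8 + (1/9)·10 = 53/27
E[X²] = (7/27)·1 + (8/27)·0 + (2/9)·1 + (1/9)·64 + (1/9)·100 = 505/27
Var(X) = 505/27 − (53/27)² = 10826/729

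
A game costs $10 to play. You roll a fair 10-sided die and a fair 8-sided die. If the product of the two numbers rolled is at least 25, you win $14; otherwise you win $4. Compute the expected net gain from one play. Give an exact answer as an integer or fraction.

-$2

E[payout] = (3/5)·4 + (2/5)·14 = 8
Expected profit = 8 − 10 = -2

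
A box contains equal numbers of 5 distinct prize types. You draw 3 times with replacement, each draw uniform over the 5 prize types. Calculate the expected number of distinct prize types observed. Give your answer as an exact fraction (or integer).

61/25

Let Xⱼ=1 if type j appears at least once. P(Xⱼ=1) = 1 − ((5−1)/5)^3 = 61/125.
E[#distinct] = 5·61/125 = 61/25.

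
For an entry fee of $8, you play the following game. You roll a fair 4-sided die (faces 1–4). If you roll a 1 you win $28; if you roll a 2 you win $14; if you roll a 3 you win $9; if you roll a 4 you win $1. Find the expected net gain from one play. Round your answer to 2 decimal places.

E[payout] = (1/4)·1 + (1/4)·9 + (1/4)·14 + (1/4)·28 = 13
Expected profit = 13 − 8 = 5 ≈ $5.00

$5.00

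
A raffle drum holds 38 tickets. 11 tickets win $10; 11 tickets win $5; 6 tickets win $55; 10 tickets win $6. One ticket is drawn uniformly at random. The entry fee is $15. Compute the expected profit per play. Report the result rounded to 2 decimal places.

E[payout] = (11/38)·10 + (11/38)·5 + (6/38)·55 + (10/38)·6 = 555/38
Expected profit = 555/38 − 15 = -15/38 ≈ -$0.39

-$0.39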